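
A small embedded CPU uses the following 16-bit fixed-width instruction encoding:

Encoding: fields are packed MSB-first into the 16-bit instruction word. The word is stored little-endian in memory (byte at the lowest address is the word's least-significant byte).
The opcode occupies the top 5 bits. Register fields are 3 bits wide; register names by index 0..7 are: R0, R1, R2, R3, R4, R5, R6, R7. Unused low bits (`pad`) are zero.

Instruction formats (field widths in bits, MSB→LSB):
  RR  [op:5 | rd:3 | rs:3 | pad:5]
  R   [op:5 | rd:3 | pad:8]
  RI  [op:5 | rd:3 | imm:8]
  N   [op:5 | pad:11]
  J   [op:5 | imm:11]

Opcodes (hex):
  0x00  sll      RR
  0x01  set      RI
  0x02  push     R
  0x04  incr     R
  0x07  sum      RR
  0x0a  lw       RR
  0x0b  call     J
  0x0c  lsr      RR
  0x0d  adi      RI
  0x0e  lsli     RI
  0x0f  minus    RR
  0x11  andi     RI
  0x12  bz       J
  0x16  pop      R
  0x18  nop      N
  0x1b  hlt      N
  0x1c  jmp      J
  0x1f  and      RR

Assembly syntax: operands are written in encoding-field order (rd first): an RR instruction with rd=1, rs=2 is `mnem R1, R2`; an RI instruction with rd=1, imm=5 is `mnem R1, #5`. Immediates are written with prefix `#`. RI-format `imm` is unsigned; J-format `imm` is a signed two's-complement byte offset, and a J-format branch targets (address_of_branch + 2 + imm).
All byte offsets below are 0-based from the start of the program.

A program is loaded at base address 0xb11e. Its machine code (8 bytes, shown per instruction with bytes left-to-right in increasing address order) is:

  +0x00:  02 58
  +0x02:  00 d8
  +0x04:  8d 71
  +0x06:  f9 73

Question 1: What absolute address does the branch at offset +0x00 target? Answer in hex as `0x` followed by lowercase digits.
+0x00: 02 58 ⇒ word 0x5802 (little)
  op=0x5802>>11=0xb ⇒ call (J)
  imm@[10:0]=0x2 ⇒ #2
  target = base 0xb11e + off 0x00 + 2 + imm 2 = 0xb122

0xb122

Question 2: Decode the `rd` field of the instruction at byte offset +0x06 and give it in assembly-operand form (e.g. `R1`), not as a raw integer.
+0x06: f9 73 ⇒ word 0x73f9 (little)
  top 5b → 0xe → lsli [RI]
  rd@[10:8]=0x3 ⇒ R3
  imm@[7:0]=0xf9 ⇒ #249

R3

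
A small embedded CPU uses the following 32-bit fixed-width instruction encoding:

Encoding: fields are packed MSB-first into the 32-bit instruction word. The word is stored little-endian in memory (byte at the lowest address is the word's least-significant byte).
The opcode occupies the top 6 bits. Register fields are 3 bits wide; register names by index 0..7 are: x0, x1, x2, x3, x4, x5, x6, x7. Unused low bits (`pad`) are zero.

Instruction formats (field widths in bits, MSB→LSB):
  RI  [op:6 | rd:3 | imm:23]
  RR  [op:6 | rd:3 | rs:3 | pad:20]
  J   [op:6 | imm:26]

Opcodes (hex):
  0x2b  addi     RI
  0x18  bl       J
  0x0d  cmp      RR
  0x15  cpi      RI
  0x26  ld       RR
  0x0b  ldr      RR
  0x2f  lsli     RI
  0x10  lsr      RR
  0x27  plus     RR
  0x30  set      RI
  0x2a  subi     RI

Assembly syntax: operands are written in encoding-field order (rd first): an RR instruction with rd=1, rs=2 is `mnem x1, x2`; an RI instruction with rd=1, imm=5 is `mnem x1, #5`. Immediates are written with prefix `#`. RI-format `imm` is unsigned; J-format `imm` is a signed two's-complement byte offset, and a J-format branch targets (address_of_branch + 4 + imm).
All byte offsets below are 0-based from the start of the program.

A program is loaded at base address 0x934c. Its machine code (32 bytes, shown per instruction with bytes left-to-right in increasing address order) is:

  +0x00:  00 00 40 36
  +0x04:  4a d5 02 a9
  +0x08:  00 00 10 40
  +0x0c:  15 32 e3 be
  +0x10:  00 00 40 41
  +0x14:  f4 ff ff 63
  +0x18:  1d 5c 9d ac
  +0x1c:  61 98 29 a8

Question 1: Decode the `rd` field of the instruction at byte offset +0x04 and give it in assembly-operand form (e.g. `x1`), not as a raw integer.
x2

+0x04: 4a d5 02 a9 ⇒ word 0xa902d54a (little)
  opcode bits[31:26]=0x2a: subi/RI
  rd: (w>>23)&0x7=0x2 → x2
  imm: (w>>0)&0x7fffff=0x2d54a → #185674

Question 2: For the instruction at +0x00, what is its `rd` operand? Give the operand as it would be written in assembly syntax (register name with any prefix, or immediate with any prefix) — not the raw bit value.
[00] 00 00 40 36 → 0x36400000
  op=0x36400000>>26=0xd ⇒ cmp (RR)
  rd@[25:23]=0x4 ⇒ x4
  rs@[22:20]=0x4 ⇒ x4

x4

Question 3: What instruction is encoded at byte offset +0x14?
off 0x14: read f4 ff ff 63 as little → 0x63fffff4
  opcode bits[31:26]=0x18: bl/J
  [25:0] imm=67108852 (s26→-12) = #-12

bl #-12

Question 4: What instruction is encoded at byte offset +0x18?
addi x1, #1924125

off 0x18: read 1d 5c 9d ac as little → 0xac9d5c1d
  opcode bits[31:26]=0x2b: addi/RI
  rd: (w>>23)&0x7=0x1 → x1
  imm: (w>>0)&0x7fffff=0x1d5c1d → #1924125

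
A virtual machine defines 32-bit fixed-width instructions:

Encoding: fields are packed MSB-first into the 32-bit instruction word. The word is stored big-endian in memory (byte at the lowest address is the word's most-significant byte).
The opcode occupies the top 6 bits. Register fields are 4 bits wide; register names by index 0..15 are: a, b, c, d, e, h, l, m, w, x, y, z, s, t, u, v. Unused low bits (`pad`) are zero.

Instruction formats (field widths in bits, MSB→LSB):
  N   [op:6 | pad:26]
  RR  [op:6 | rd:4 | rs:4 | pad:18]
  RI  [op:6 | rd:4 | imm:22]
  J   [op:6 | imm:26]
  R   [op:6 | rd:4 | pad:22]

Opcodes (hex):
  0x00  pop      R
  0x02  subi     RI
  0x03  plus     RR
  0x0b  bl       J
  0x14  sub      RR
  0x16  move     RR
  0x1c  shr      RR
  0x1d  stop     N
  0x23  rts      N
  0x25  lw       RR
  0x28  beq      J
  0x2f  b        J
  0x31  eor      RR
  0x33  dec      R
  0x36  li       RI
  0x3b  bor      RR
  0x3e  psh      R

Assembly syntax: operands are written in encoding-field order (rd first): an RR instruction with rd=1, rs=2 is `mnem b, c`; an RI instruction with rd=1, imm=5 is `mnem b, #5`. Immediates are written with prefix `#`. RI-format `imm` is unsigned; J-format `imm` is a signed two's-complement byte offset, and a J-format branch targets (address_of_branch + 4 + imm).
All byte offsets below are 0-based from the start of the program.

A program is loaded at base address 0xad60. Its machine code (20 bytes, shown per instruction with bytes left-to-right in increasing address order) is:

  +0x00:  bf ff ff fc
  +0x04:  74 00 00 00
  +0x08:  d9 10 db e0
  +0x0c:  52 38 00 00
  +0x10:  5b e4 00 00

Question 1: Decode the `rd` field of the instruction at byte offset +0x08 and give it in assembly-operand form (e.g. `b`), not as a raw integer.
e

+0x08: d9 10 db e0 ⇒ word 0xd910dbe0 (big)
  op=0xd910dbe0>>26=0x36 ⇒ li (RI)
  [25:22] rd=4 = e
  [21:0] imm=1104864 = #1104864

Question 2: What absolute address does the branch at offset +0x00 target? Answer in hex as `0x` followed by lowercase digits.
0xad60

[00] bf ff ff fc → 0xbffffffc
  top 6b → 0x2f → b [J]
  imm: (w>>0)&0x3ffffff=0x3fffffc (s26→-4) → #-4
  target = base 0xad60 + off 0x00 + 4 + imm -4 = 0xad60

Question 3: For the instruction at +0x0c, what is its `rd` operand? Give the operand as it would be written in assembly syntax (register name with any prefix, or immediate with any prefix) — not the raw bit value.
@+0c  big-endian(52 38 00 00) = 0x52380000
  top 6b → 0x14 → sub [RR]
  rd: (w>>22)&0xf=0x8 → w
  rs: (w>>18)&0xf=0xe → u

w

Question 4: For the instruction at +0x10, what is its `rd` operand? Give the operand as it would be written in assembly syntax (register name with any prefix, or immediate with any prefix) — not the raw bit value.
v

+0x10: 5b e4 00 00 ⇒ word 0x5be40000 (big)
  opcode bits[31:26]=0x16: move/RR
  rd: (w>>22)&0xf=0xf → v
  rs: (w>>18)&0xf=0x9 → x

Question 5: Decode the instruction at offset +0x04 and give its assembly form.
stop

+0x04: 74 00 00 00 ⇒ word 0x74000000 (big)
  opcode bits[31:26]=0x1d: stop/N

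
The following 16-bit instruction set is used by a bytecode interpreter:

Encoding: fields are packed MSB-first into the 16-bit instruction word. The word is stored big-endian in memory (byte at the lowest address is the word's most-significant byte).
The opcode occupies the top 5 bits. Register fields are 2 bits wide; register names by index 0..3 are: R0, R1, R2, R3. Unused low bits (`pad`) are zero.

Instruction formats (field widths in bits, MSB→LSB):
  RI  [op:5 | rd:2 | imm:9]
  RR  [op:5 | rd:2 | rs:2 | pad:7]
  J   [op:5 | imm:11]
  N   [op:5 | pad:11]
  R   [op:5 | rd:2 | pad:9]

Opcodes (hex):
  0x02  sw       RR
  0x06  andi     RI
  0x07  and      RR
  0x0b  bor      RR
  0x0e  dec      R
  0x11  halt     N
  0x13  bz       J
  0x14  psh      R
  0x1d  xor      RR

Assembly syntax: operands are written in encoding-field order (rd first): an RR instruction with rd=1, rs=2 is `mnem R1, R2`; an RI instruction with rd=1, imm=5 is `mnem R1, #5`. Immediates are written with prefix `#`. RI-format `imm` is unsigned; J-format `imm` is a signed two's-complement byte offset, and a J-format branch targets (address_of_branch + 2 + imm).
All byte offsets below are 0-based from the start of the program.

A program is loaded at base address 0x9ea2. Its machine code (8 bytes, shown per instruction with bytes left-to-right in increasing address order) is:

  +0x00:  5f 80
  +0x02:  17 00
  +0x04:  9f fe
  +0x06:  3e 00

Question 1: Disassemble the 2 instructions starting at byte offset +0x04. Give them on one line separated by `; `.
+0x04: 9f fe ⇒ word 0x9ffe (big)
  top 5b → 0x13 → bz [J]
  [10:0] imm=2046 (s11→-2) = #-2
+0x06: 3e 00 ⇒ word 0x3e00 (big)
  top 5b → 0x7 → and [RR]
  [10:9] rd=3 = R3
  [8:7] rs=0 = R0

bz #-2; and R3, R0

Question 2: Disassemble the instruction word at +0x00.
@+00  big-endian(5f 80) = 0x5f80
  opcode bits[15:11]=0xb: bor/RR
  [10:9] rd=3 = R3
  [8:7] rs=3 = R3

bor R3, R3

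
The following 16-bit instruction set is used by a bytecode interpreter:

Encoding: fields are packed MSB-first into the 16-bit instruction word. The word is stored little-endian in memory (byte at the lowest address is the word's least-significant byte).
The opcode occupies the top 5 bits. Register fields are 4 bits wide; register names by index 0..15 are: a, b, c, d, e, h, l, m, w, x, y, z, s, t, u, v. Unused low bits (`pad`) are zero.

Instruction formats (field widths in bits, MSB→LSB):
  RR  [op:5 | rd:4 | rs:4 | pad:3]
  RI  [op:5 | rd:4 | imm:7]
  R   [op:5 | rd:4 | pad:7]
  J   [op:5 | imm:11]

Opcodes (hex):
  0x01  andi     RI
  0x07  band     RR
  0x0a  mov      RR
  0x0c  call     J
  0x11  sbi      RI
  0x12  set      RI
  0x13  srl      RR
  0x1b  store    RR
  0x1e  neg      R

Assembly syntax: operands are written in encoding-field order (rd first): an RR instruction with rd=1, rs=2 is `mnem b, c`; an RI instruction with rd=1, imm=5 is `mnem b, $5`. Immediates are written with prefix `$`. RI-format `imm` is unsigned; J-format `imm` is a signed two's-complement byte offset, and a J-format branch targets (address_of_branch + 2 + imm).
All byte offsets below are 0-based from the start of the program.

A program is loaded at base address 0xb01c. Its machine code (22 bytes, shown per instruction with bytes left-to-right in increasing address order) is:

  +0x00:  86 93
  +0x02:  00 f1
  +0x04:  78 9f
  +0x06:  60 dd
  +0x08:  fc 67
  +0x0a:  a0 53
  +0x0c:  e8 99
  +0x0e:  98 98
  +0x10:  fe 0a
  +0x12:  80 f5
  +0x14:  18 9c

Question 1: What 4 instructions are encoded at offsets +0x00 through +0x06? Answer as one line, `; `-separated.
@+00  little-endian(86 93) = 0x9386
  opcode bits[15:11]=0x12: set/RI
  rd: (w>>7)&0xf=0x7 → m
  imm: (w>>0)&0x7f=0x6 → $6
@+02  little-endian(00 f1) = 0xf100
  opcode bits[15:11]=0x1e: neg/R
  rd: (w>>7)&0xf=0x2 → c
@+04  little-endian(78 9f) = 0x9f78
  opcode bits[15:11]=0x13: srl/RR
  rd: (w>>7)&0xf=0xe → u
  rs: (w>>3)&0xf=0xf → v
@+06  little-endian(60 dd) = 0xdd60
  opcode bits[15:11]=0x1b: store/RR
  rd: (w>>7)&0xf=0xa → y
  rs: (w>>3)&0xf=0xc → s

set m, $6; neg c; srl u, v; store y, s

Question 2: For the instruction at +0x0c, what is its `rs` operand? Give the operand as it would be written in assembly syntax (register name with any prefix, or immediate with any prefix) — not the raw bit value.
t

[0c] e8 99 → 0x99e8
  opcode bits[15:11]=0x13: srl/RR
  [10:7] rd=3 = d
  [6:3] rs=13 = t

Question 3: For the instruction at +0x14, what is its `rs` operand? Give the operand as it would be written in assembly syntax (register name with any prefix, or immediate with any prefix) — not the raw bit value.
[14] 18 9c → 0x9c18
  op=0x9c18>>11=0x13 ⇒ srl (RR)
  [10:7] rd=8 = w
  [6:3] rs=3 = d

d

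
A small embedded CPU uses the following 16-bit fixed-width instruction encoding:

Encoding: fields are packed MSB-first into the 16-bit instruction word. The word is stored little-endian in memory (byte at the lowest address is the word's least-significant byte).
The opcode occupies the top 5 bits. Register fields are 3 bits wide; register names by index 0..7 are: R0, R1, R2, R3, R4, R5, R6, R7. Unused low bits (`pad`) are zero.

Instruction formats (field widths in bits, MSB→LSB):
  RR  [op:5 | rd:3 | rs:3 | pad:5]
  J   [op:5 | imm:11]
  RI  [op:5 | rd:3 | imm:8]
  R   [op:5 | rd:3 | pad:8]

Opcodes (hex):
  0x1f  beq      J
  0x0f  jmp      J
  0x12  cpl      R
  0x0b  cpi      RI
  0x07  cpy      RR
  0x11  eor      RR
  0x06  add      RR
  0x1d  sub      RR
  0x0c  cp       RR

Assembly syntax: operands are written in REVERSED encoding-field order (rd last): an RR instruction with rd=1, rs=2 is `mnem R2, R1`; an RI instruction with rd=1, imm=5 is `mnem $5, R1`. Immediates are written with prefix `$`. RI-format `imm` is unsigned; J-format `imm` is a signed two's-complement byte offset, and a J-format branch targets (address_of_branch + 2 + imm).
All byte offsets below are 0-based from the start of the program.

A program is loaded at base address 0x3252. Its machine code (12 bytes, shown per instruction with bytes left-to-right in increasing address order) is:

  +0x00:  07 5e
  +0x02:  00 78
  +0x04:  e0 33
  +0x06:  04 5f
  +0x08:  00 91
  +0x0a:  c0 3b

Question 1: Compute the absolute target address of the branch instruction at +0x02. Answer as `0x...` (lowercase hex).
0x3256

[02] 00 78 → 0x7800
  top 5b → 0xf → jmp [J]
  imm: (w>>0)&0x7ff=0x0 → $0
  target = base 0x3252 + off 0x02 + 2 + imm 0 = 0x3256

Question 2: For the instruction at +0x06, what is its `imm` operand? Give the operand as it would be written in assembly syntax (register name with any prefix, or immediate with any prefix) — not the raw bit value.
off 0x06: read 04 5f as little → 0x5f04
  opcode bits[15:11]=0xb: cpi/RI
  [10:8] rd=7 = R7
  [7:0] imm=4 = $4

$4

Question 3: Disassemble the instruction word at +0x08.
[08] 00 91 → 0x9100
  top 5b → 0x12 → cpl [R]
  rd@[10:8]=0x1 ⇒ R1

cpl R1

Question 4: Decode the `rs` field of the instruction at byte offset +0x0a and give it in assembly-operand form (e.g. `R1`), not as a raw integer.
off 0x0a: read c0 3b as little → 0x3bc0
  opcode bits[15:11]=0x7: cpy/RR
  rd@[10:8]=0x3 ⇒ R3
  rs@[7:5]=0x6 ⇒ R6

R6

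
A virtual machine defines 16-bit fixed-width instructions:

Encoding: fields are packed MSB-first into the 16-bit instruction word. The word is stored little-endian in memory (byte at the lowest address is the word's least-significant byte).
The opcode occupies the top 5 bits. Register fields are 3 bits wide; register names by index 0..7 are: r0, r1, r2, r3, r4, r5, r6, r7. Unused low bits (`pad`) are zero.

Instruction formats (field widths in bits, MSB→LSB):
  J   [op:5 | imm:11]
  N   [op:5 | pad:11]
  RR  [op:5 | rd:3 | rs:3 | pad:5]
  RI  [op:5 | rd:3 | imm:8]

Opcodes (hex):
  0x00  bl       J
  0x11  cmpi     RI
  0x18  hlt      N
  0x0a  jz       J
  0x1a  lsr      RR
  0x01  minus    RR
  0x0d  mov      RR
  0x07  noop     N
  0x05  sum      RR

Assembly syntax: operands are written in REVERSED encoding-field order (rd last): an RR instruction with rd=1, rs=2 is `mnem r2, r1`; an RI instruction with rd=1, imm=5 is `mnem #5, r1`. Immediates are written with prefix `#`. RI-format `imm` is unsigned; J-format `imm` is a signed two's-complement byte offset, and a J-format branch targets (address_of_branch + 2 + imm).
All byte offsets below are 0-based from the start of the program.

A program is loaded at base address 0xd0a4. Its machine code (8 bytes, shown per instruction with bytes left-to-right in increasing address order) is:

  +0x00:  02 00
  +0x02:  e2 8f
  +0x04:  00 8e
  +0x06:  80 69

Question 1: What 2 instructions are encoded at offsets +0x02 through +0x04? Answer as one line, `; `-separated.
cmpi #226, r7; cmpi #0, r6

[02] e2 8f → 0x8fe2
  top 5b → 0x11 → cmpi [RI]
  rd@[10:8]=0x7 ⇒ r7
  imm@[7:0]=0xe2 ⇒ #226
[04] 00 8e → 0x8e00
  top 5b → 0x11 → cmpi [RI]
  rd@[10:8]=0x6 ⇒ r6
  imm@[7:0]=0x0 ⇒ #0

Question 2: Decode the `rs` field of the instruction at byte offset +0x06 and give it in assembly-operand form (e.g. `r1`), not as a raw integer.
r4

+0x06: 80 69 ⇒ word 0x6980 (little)
  op=0x6980>>11=0xd ⇒ mov (RR)
  rd@[10:8]=0x1 ⇒ r1
  rs@[7:5]=0x4 ⇒ r4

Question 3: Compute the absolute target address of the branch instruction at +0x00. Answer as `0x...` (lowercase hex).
0xd0a8

off 0x00: read 02 00 as little → 0x0002
  top 5b → 0x0 → bl [J]
  imm@[10:0]=0x2 ⇒ #2
  target = base 0xd0a4 + off 0x00 + 2 + imm 2 = 0xd0a8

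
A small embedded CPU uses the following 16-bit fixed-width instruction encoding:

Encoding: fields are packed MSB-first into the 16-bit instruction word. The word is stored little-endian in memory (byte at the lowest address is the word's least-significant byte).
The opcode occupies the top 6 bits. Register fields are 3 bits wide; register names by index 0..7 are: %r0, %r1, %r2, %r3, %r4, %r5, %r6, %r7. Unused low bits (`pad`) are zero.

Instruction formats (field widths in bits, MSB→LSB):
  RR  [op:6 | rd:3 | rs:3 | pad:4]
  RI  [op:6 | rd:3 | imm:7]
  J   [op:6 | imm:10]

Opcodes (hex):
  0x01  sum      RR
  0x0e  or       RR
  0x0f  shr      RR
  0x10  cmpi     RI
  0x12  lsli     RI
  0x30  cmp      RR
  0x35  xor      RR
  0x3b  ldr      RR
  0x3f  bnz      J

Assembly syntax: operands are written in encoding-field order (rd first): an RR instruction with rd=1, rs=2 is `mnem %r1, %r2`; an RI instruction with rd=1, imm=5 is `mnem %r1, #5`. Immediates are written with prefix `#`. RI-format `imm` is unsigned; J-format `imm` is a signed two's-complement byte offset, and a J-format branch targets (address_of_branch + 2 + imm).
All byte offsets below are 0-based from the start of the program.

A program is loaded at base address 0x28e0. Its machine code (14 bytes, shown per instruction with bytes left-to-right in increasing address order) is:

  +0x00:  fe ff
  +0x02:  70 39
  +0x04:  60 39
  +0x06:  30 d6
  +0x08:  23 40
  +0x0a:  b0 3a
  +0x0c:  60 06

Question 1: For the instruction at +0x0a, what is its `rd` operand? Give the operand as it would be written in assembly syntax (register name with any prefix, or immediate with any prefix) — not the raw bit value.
+0x0a: b0 3a ⇒ word 0x3ab0 (little)
  opcode bits[15:10]=0xe: or/RR
  rd@[9:7]=0x5 ⇒ %r5
  rs@[6:4]=0x3 ⇒ %r3

%r5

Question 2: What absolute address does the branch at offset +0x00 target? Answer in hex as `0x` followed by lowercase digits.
0x28e0

[00] fe ff → 0xfffe
  top 6b → 0x3f → bnz [J]
  imm@[9:0]=0x3fe (s10→-2) ⇒ #-2
  target = base 0x28e0 + off 0x00 + 2 + imm -2 = 0x28e0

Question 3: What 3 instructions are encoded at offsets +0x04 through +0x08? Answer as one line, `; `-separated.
or %r2, %r6; xor %r4, %r3; cmpi %r0, #35

+0x04: 60 39 ⇒ word 0x3960 (little)
  op=0x3960>>10=0xe ⇒ or (RR)
  [9:7] rd=2 = %r2
  [6:4] rs=6 = %r6
+0x06: 30 d6 ⇒ word 0xd630 (little)
  op=0xd630>>10=0x35 ⇒ xor (RR)
  [9:7] rd=4 = %r4
  [6:4] rs=3 = %r3
+0x08: 23 40 ⇒ word 0x4023 (little)
  op=0x4023>>10=0x10 ⇒ cmpi (RI)
  [9:7] rd=0 = %r0
  [6:0] imm=35 = #35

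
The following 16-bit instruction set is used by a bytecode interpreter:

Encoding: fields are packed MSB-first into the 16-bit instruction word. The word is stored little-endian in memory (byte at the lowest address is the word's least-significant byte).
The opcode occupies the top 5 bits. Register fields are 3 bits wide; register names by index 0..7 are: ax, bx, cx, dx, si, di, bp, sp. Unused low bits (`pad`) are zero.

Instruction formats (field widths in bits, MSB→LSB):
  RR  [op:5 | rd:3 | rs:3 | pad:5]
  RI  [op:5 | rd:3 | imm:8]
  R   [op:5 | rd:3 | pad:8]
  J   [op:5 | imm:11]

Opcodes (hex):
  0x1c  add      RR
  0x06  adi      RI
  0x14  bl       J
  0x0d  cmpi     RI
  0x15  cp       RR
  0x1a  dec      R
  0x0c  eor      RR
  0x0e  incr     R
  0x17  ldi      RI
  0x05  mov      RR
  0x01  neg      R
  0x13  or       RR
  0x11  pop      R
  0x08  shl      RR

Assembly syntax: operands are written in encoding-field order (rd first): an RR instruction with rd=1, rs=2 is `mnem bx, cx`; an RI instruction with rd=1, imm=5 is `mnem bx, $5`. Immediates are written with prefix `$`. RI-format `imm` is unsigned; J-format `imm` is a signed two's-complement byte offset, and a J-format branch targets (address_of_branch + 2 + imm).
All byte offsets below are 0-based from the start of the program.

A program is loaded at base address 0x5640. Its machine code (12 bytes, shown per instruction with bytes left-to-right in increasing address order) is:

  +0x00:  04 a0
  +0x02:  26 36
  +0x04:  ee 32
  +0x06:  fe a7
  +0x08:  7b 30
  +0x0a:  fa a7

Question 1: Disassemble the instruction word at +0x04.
@+04  little-endian(ee 32) = 0x32ee
  op=0x32ee>>11=0x6 ⇒ adi (RI)
  rd: (w>>8)&0x7=0x2 → cx
  imm: (w>>0)&0xff=0xee → $238

adi cx, $238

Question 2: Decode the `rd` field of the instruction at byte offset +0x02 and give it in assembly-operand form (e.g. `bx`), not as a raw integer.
+0x02: 26 36 ⇒ word 0x3626 (little)
  op=0x3626>>11=0x6 ⇒ adi (RI)
  rd: (w>>8)&0x7=0x6 → bp
  imm: (w>>0)&0xff=0x26 → $38

bp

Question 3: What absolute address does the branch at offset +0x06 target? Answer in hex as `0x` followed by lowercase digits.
+0x06: fe a7 ⇒ word 0xa7fe (little)
  opcode bits[15:11]=0x14: bl/J
  imm: (w>>0)&0x7ff=0x7fe (s11→-2) → $-2
  target = base 0x5640 + off 0x06 + 2 + imm -2 = 0x5646

0x5646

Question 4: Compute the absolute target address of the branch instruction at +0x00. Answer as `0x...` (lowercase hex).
0x5646

+0x00: 04 a0 ⇒ word 0xa004 (little)
  opcode bits[15:11]=0x14: bl/J
  imm: (w>>0)&0x7ff=0x4 → $4
  target = base 0x5640 + off 0x00 + 2 + imm 4 = 0x5646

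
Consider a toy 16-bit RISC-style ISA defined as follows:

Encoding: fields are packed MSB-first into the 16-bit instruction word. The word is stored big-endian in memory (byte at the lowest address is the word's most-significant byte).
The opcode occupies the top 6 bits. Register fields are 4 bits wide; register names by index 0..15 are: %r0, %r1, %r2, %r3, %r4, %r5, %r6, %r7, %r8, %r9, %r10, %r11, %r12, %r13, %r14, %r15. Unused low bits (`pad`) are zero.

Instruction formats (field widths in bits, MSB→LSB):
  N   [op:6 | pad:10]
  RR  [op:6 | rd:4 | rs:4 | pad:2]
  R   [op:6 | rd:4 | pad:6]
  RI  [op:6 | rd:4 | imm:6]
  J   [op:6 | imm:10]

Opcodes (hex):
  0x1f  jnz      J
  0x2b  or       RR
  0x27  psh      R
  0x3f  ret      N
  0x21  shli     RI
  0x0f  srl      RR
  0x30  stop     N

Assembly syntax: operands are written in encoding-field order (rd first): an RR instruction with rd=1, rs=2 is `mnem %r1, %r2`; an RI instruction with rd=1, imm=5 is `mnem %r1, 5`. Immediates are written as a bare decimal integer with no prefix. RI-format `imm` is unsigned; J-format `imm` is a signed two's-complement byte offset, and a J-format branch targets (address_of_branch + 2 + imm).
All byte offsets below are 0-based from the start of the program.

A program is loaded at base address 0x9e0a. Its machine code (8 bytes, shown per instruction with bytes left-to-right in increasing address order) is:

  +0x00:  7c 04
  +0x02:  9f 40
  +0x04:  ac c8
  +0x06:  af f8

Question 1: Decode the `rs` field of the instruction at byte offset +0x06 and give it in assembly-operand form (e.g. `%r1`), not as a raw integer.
%r14

@+06  big-endian(af f8) = 0xaff8
  opcode bits[15:10]=0x2b: or/RR
  rd@[9:6]=0xf ⇒ %r15
  rs@[5:2]=0xe ⇒ %r14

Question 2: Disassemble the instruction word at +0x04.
or %r3, %r2

@+04  big-endian(ac c8) = 0xacc8
  top 6b → 0x2b → or [RR]
  rd: (w>>6)&0xf=0x3 → %r3
  rs: (w>>2)&0xf=0x2 → %r2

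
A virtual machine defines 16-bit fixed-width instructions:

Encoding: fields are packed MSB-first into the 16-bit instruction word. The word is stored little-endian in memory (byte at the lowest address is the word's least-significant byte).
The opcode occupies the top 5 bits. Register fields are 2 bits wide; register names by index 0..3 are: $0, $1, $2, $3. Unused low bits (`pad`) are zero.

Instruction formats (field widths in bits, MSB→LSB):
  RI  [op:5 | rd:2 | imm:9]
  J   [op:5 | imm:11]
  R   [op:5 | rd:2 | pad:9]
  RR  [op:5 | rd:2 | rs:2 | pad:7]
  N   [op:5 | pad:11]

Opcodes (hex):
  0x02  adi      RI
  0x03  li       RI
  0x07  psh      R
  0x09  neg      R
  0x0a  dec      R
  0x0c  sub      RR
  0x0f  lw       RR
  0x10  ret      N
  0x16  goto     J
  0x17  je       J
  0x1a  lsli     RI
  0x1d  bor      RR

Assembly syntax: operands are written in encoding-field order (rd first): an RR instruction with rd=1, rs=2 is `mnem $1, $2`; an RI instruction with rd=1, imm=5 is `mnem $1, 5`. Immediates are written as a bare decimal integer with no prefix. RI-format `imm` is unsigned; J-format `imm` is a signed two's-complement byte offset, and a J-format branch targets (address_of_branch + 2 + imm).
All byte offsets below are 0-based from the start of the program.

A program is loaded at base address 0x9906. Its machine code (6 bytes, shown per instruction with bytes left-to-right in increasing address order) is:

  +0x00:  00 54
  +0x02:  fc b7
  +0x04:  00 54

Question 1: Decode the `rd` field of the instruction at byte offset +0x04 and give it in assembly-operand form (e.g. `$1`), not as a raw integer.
+0x04: 00 54 ⇒ word 0x5400 (little)
  top 5b → 0xa → dec [R]
  rd: (w>>9)&0x3=0x2 → $2

$2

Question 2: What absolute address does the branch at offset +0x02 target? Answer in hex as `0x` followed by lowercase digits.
0x9906

off 0x02: read fc b7 as little → 0xb7fc
  opcode bits[15:11]=0x16: goto/J
  imm@[10:0]=0x7fc (s11→-4) ⇒ -4
  target = base 0x9906 + off 0x02 + 2 + imm -4 = 0x9906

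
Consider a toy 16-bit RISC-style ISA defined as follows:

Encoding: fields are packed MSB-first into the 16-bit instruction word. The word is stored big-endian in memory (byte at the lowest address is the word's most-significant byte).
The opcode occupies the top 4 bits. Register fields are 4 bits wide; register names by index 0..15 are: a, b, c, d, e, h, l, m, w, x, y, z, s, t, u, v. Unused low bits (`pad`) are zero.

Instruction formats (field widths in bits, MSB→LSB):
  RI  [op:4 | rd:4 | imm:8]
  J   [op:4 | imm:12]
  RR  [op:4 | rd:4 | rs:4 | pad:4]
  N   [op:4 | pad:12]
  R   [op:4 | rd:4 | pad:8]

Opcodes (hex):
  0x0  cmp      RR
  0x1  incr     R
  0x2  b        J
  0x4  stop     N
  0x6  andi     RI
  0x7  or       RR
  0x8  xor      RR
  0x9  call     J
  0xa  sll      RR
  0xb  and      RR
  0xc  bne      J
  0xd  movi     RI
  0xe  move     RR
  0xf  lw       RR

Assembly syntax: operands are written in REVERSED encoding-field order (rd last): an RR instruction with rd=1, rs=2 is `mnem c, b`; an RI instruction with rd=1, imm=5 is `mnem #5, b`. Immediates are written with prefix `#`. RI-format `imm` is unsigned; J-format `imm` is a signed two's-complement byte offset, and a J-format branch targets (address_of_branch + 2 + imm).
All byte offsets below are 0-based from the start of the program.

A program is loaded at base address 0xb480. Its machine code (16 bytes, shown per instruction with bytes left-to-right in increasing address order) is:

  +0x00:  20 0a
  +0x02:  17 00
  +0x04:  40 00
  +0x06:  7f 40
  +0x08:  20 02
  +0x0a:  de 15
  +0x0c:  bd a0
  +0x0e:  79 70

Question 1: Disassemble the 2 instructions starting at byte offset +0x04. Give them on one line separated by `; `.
+0x04: 40 00 ⇒ word 0x4000 (big)
  opcode bits[15:12]=0x4: stop/N
+0x06: 7f 40 ⇒ word 0x7f40 (big)
  opcode bits[15:12]=0x7: or/RR
  [11:8] rd=15 = v
  [7:4] rs=4 = e

stop; or e, v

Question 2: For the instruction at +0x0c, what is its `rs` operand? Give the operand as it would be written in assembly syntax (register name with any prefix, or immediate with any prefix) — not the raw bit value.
+0x0c: bd a0 ⇒ word 0xbda0 (big)
  op=0xbda0>>12=0xb ⇒ and (RR)
  rd: (w>>8)&0xf=0xd → t
  rs: (w>>4)&0xf=0xa → y

y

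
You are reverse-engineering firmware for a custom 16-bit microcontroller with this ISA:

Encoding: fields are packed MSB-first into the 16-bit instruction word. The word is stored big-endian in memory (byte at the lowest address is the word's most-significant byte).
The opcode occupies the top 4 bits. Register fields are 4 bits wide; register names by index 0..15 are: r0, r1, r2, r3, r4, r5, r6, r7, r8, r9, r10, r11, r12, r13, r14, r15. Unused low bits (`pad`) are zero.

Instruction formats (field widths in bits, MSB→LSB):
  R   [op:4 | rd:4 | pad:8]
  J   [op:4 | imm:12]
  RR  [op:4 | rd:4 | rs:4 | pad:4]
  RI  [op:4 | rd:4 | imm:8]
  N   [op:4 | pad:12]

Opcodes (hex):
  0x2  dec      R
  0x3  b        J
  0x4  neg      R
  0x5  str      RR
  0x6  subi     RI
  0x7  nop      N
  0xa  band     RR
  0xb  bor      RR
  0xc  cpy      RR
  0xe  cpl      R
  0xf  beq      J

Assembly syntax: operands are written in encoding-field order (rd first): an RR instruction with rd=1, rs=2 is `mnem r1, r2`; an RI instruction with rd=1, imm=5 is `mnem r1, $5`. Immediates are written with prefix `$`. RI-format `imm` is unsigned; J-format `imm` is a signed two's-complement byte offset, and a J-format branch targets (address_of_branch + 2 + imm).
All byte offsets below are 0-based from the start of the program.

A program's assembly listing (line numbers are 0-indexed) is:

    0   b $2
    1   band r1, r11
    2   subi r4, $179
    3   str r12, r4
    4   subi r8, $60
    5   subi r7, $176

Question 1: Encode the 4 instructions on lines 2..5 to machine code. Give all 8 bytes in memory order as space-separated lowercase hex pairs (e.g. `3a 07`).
64 b3 5c 40 68 3c 67 b0

line 2 (subi): pack op=0x6:4|rd=4:4|imm=179:8 = 0x64b3; big→ 64 b3
line 3 (str): pack op=0x5:4|rd=12:4|rs=4:4|pad=0:4 = 0x5c40; big→ 5c 40
line 4 (subi): pack op=0x6:4|rd=8:4|imm=60:8 = 0x683c; big→ 68 3c
line 5 (subi): pack op=0x6:4|rd=7:4|imm=176:8 = 0x67b0; big→ 67 b0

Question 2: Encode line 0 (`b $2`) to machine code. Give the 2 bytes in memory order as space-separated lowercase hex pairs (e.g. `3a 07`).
30 02

0. b fields op=0x3:4|imm=2:12 → word 3002h → 30 02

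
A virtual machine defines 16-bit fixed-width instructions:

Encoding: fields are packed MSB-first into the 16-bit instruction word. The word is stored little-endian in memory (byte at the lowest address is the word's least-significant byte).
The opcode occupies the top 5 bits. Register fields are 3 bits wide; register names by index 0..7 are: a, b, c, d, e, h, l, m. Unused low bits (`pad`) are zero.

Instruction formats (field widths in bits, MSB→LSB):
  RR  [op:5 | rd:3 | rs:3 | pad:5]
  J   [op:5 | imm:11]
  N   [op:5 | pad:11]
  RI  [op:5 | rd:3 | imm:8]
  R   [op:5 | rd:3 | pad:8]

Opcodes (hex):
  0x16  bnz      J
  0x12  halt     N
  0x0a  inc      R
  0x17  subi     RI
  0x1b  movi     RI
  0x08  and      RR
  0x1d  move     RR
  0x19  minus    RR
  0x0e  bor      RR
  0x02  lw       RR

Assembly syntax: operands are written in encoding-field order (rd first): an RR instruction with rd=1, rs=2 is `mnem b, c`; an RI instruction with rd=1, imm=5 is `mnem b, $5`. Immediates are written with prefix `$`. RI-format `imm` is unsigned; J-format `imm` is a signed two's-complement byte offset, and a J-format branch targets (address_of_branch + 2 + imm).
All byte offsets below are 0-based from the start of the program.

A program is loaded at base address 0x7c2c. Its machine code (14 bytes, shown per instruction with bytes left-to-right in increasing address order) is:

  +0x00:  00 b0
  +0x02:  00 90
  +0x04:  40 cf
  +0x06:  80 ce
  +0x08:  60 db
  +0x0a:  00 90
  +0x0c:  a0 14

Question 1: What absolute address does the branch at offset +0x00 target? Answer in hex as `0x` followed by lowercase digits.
+0x00: 00 b0 ⇒ word 0xb000 (little)
  opcode bits[15:11]=0x16: bnz/J
  imm: (w>>0)&0x7ff=0x0 → $0
  target = base 0x7c2c + off 0x00 + 2 + imm 0 = 0x7c2e

0x7c2e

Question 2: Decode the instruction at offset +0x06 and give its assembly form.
[06] 80 ce → 0xce80
  op=0xce80>>11=0x19 ⇒ minus (RR)
  rd@[10:8]=0x6 ⇒ l
  rs@[7:5]=0x4 ⇒ e

minus l, e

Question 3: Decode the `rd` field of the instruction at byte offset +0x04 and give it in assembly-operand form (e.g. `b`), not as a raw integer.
m

off 0x04: read 40 cf as little → 0xcf40
  top 5b → 0x19 → minus [RR]
  [10:8] rd=7 = m
  [7:5] rs=2 = c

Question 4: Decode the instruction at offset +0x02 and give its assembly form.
halt

[02] 00 90 → 0x9000
  opcode bits[15:11]=0x12: halt/N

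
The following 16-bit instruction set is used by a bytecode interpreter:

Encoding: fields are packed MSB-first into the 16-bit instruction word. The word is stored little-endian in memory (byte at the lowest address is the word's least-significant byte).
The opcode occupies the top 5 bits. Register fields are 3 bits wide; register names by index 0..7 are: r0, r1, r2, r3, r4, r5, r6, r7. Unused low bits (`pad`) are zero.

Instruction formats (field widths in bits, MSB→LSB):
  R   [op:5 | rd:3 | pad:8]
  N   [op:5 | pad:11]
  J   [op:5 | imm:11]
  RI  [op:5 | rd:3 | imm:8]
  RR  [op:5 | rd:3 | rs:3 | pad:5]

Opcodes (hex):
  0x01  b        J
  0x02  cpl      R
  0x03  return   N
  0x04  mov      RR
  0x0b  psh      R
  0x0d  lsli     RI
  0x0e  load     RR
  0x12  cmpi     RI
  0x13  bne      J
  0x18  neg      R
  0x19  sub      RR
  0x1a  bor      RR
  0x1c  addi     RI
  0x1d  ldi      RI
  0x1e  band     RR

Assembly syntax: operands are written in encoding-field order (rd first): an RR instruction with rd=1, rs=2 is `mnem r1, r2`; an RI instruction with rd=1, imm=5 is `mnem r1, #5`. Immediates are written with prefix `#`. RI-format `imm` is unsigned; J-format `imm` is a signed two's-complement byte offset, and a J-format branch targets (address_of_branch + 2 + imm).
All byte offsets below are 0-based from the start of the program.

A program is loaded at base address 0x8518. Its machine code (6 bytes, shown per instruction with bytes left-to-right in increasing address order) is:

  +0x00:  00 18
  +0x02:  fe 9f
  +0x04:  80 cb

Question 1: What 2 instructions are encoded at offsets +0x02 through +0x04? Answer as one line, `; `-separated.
[02] fe 9f → 0x9ffe
  opcode bits[15:11]=0x13: bne/J
  imm: (w>>0)&0x7ff=0x7fe (s11→-2) → #-2
[04] 80 cb → 0xcb80
  opcode bits[15:11]=0x19: sub/RR
  rd: (w>>8)&0x7=0x3 → r3
  rs: (w>>5)&0x7=0x4 → r4

bne #-2; sub r3, r4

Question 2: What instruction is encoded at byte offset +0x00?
+0x00: 00 18 ⇒ word 0x1800 (little)
  opcode bits[15:11]=0x3: return/N

return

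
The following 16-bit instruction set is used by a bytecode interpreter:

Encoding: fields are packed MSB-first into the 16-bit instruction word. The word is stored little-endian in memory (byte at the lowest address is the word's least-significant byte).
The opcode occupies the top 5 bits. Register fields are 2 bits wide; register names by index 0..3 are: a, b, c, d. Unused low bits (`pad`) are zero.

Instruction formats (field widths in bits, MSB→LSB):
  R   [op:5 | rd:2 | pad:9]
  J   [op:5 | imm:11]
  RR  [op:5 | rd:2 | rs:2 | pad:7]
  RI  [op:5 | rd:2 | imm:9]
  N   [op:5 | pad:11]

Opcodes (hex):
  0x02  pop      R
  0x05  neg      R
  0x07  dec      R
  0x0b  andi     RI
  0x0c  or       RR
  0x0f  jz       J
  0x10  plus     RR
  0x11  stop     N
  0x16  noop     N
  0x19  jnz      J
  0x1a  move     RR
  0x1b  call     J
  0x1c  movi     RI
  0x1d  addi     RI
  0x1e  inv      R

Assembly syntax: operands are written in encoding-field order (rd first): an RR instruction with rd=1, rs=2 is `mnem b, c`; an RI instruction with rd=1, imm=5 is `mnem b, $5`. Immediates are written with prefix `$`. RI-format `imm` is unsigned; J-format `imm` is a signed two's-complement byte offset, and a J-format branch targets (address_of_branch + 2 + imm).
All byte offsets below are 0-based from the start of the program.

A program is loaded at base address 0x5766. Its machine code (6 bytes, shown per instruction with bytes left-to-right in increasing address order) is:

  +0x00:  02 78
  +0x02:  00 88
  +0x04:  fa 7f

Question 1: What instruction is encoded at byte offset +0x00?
off 0x00: read 02 78 as little → 0x7802
  op=0x7802>>11=0xf ⇒ jz (J)
  imm: (w>>0)&0x7ff=0x2 → $2

jz $2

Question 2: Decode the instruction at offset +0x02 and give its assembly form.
[02] 00 88 → 0x8800
  opcode bits[15:11]=0x11: stop/N

stop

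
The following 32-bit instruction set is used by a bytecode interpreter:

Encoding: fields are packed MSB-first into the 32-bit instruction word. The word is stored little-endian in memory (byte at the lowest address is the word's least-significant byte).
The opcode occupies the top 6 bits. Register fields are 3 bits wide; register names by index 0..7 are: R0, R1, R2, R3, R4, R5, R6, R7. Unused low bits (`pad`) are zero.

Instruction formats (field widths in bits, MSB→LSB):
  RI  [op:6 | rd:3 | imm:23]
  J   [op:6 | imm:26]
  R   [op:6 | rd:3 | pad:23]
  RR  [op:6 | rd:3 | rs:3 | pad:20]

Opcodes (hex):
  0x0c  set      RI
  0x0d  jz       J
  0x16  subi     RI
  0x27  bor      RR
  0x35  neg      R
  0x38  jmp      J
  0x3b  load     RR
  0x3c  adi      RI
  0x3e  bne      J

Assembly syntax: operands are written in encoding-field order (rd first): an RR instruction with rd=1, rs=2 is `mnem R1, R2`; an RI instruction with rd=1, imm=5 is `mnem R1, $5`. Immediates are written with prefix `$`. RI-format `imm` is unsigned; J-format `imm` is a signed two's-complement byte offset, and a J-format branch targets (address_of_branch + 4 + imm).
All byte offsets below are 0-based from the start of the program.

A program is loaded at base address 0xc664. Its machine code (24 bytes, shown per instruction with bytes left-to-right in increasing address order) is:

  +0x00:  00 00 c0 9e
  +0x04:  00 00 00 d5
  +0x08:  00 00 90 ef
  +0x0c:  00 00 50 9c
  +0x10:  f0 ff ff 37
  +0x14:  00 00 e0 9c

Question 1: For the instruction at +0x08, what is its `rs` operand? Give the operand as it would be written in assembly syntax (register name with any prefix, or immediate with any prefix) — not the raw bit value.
R1

[08] 00 00 90 ef → 0xef900000
  top 6b → 0x3b → load [RR]
  [25:23] rd=7 = R7
  [22:20] rs=1 = R1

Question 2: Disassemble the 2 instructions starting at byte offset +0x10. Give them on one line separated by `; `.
[10] f0 ff ff 37 → 0x37fffff0
  opcode bits[31:26]=0xd: jz/J
  imm@[25:0]=0x3fffff0 (s26→-16) ⇒ $-16
[14] 00 00 e0 9c → 0x9ce00000
  opcode bits[31:26]=0x27: bor/RR
  rd@[25:23]=0x1 ⇒ R1
  rs@[22:20]=0x6 ⇒ R6

jz $-16; bor R1, R6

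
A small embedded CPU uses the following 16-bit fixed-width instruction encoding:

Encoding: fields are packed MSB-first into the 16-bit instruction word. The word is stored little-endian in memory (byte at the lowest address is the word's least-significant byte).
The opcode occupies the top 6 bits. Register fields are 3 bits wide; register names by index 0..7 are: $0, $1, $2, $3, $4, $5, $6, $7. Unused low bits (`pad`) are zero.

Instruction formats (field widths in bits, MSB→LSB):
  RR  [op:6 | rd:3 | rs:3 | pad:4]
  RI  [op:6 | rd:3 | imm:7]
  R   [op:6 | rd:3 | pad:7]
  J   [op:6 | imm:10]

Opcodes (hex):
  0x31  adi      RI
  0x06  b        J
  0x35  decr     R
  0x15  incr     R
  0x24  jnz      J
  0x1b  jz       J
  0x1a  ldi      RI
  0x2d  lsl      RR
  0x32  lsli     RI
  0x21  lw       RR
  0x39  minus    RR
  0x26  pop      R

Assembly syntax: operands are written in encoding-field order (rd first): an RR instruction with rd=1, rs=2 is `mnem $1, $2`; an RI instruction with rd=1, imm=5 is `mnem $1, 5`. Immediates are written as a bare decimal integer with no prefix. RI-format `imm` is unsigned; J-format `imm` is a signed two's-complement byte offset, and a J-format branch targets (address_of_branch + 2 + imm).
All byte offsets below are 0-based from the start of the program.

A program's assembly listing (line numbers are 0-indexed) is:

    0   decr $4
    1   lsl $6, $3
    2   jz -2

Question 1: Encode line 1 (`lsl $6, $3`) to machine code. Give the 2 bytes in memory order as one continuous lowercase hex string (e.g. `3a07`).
line 1 (lsl): pack op=0x2d:6|rd=6:3|rs=3:3|pad=0:4 = 0xb730; little→ 30 b7

30b7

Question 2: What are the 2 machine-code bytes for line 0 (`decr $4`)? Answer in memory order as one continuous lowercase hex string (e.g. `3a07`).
00d6

line 0 (decr): pack op=0x35:6|rd=4:3|pad=0:7 = 0xd600; little→ 00 d6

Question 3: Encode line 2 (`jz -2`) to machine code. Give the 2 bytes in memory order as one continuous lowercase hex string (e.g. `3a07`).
2. jz fields op=0x1b:6|imm=-2:10 → word 6ffeh → fe 6f

fe6f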